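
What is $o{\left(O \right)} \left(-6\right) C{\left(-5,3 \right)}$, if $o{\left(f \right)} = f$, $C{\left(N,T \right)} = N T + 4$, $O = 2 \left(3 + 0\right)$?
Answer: $396$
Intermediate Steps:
$O = 6$ ($O = 2 \cdot 3 = 6$)
$C{\left(N,T \right)} = 4 + N T$
$o{\left(O \right)} \left(-6\right) C{\left(-5,3 \right)} = 6 \left(-6\right) \left(4 - 15\right) = - 36 \left(4 - 15\right) = \left(-36\right) \left(-11\right) = 396$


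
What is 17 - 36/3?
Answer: 5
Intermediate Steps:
17 - 36/3 = 17 + (⅓)*(-36) = 17 - 12 = 5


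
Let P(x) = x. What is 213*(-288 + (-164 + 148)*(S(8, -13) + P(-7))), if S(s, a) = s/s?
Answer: -40896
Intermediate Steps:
S(s, a) = 1
213*(-288 + (-164 + 148)*(S(8, -13) + P(-7))) = 213*(-288 + (-164 + 148)*(1 - 7)) = 213*(-288 - 16*(-6)) = 213*(-288 + 96) = 213*(-192) = -40896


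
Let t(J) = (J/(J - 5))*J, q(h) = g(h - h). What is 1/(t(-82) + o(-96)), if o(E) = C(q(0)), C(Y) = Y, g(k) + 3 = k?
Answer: -87/6985 ≈ -0.012455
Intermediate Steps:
g(k) = -3 + k
q(h) = -3 (q(h) = -3 + (h - h) = -3 + 0 = -3)
o(E) = -3
t(J) = J**2/(-5 + J) (t(J) = (J/(-5 + J))*J = J**2/(-5 + J))
1/(t(-82) + o(-96)) = 1/((-82)**2/(-5 - 82) - 3) = 1/(6724/(-87) - 3) = 1/(6724*(-1/87) - 3) = 1/(-6724/87 - 3) = 1/(-6985/87) = -87/6985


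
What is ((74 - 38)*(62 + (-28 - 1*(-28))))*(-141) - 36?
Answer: -314748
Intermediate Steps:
((74 - 38)*(62 + (-28 - 1*(-28))))*(-141) - 36 = (36*(62 + (-28 + 28)))*(-141) - 36 = (36*(62 + 0))*(-141) - 36 = (36*62)*(-141) - 36 = 2232*(-141) - 36 = -314712 - 36 = -314748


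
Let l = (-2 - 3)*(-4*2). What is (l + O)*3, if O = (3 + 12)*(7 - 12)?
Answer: -105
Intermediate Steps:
l = 40 (l = -5*(-8) = 40)
O = -75 (O = 15*(-5) = -75)
(l + O)*3 = (40 - 75)*3 = -35*3 = -105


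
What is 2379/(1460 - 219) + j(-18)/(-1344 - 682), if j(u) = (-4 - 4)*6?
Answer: 2439711/1257133 ≈ 1.9407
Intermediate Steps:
j(u) = -48 (j(u) = -8*6 = -48)
2379/(1460 - 219) + j(-18)/(-1344 - 682) = 2379/(1460 - 219) - 48/(-1344 - 682) = 2379/1241 - 48/(-2026) = 2379*(1/1241) - 48*(-1/2026) = 2379/1241 + 24/1013 = 2439711/1257133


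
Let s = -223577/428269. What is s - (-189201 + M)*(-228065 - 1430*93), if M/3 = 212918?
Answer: 69513779694810058/428269 ≈ 1.6231e+11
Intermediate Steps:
M = 638754 (M = 3*212918 = 638754)
s = -223577/428269 (s = -223577*1/428269 = -223577/428269 ≈ -0.52205)
s - (-189201 + M)*(-228065 - 1430*93) = -223577/428269 - (-189201 + 638754)*(-228065 - 1430*93) = -223577/428269 - 449553*(-228065 - 132990) = -223577/428269 - 449553*(-361055) = -223577/428269 - 1*(-162313358415) = -223577/428269 + 162313358415 = 69513779694810058/428269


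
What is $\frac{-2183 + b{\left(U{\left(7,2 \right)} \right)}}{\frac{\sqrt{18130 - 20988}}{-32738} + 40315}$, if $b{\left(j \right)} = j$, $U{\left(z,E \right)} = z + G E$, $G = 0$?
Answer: $- \frac{47011038838311680}{870978874433151879} - \frac{35618944 i \sqrt{2858}}{870978874433151879} \approx -0.053975 - 2.1863 \cdot 10^{-9} i$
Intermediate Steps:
$U{\left(z,E \right)} = z$ ($U{\left(z,E \right)} = z + 0 E = z + 0 = z$)
$\frac{-2183 + b{\left(U{\left(7,2 \right)} \right)}}{\frac{\sqrt{18130 - 20988}}{-32738} + 40315} = \frac{-2183 + 7}{\frac{\sqrt{18130 - 20988}}{-32738} + 40315} = - \frac{2176}{\sqrt{-2858} \left(- \frac{1}{32738}\right) + 40315} = - \frac{2176}{i \sqrt{2858} \left(- \frac{1}{32738}\right) + 40315} = - \frac{2176}{- \frac{i \sqrt{2858}}{32738} + 40315} = - \frac{2176}{40315 - \frac{i \sqrt{2858}}{32738}}$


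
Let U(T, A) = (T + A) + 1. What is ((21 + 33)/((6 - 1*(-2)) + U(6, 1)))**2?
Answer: 729/64 ≈ 11.391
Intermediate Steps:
U(T, A) = 1 + A + T (U(T, A) = (A + T) + 1 = 1 + A + T)
((21 + 33)/((6 - 1*(-2)) + U(6, 1)))**2 = ((21 + 33)/((6 - 1*(-2)) + (1 + 1 + 6)))**2 = (54/((6 + 2) + 8))**2 = (54/(8 + 8))**2 = (54/16)**2 = (54*(1/16))**2 = (27/8)**2 = 729/64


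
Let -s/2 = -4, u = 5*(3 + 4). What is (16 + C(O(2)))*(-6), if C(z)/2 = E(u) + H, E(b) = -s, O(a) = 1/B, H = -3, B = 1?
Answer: 36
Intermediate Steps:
u = 35 (u = 5*7 = 35)
O(a) = 1 (O(a) = 1/1 = 1)
s = 8 (s = -2*(-4) = 8)
E(b) = -8 (E(b) = -1*8 = -8)
C(z) = -22 (C(z) = 2*(-8 - 3) = 2*(-11) = -22)
(16 + C(O(2)))*(-6) = (16 - 22)*(-6) = -6*(-6) = 36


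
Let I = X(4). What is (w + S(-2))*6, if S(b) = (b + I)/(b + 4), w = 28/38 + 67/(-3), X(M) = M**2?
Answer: -1664/19 ≈ -87.579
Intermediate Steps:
I = 16 (I = 4**2 = 16)
w = -1231/57 (w = 28*(1/38) + 67*(-1/3) = 14/19 - 67/3 = -1231/57 ≈ -21.596)
S(b) = (16 + b)/(4 + b) (S(b) = (b + 16)/(b + 4) = (16 + b)/(4 + b))
(w + S(-2))*6 = (-1231/57 + (16 - 2)/(4 - 2))*6 = (-1231/57 + 14/2)*6 = (-1231/57 + (1/2)*14)*6 = (-1231/57 + 7)*6 = -832/57*6 = -1664/19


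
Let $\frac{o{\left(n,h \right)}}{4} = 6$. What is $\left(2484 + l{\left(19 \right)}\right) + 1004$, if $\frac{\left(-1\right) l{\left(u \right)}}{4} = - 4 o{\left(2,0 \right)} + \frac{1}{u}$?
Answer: $\frac{73564}{19} \approx 3871.8$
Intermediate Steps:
$o{\left(n,h \right)} = 24$ ($o{\left(n,h \right)} = 4 \cdot 6 = 24$)
$l{\left(u \right)} = 384 - \frac{4}{u}$ ($l{\left(u \right)} = - 4 \left(\left(-4\right) 24 + \frac{1}{u}\right) = - 4 \left(-96 + \frac{1}{u}\right) = 384 - \frac{4}{u}$)
$\left(2484 + l{\left(19 \right)}\right) + 1004 = \left(2484 + \left(384 - \frac{4}{19}\right)\right) + 1004 = \left(2484 + \frac{7292}{19}\right) + 1004 = \frac{54488}{19} + 1004 = \frac{73564}{19}$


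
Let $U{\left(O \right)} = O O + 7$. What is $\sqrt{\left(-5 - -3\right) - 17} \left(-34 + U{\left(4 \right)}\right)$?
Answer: $- 11 i \sqrt{19} \approx - 47.948 i$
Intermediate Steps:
$U{\left(O \right)} = 7 + O^{2}$ ($U{\left(O \right)} = O^{2} + 7 = 7 + O^{2}$)
$\sqrt{\left(-5 - -3\right) - 17} \left(-34 + U{\left(4 \right)}\right) = \sqrt{\left(-5 - -3\right) - 17} \left(-34 + \left(7 + 4^{2}\right)\right) = \sqrt{\left(-5 + 3\right) - 17} \left(-34 + \left(7 + 16\right)\right) = \sqrt{-2 - 17} \left(-34 + 23\right) = \sqrt{-19} \left(-11\right) = i \sqrt{19} \left(-11\right) = - 11 i \sqrt{19}$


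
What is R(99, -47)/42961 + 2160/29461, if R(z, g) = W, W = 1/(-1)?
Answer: 92766299/1265674021 ≈ 0.073294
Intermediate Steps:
W = -1
R(z, g) = -1
R(99, -47)/42961 + 2160/29461 = -1/42961 + 2160/29461 = 92766299/1265674021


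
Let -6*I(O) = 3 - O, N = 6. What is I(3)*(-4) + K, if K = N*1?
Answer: 6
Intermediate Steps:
I(O) = -½ + O/6 (I(O) = -(3 - O)/6 = -½ + O/6)
K = 6 (K = 6*1 = 6)
I(3)*(-4) + K = (-½ + (⅙)*3)*(-4) + 6 = (-½ + ½)*(-4) + 6 = 0*(-4) + 6 = 0 + 6 = 6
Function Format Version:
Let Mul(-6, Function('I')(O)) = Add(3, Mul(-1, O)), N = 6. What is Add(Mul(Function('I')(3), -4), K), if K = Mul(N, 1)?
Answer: 6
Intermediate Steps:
Function('I')(O) = Add(Rational(-1, 2), Mul(Rational(1, 6), O)) (Function('I')(O) = Mul(Rational(-1, 6), Add(3, Mul(-1, O))) = Add(Rational(-1, 2), Mul(Rational(1, 6), O)))
K = 6 (K = Mul(6, 1) = 6)
Add(Mul(Function('I')(3), -4), K) = Add(Mul(Add(Rational(-1, 2), Mul(Rational(1, 6), 3)), -4), 6) = Add(Mul(Add(Rational(-1, 2), Rational(1, 2)), -4), 6) = Add(Mul(0, -4), 6) = Add(0, 6) = 6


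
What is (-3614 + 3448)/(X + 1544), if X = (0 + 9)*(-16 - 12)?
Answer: -83/646 ≈ -0.12848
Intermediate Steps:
X = -252 (X = 9*(-28) = -252)
(-3614 + 3448)/(X + 1544) = (-3614 + 3448)/(-252 + 1544) = -166/1292 = -166*1/1292 = -83/646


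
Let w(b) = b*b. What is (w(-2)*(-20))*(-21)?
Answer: 1680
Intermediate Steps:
w(b) = b**2
(w(-2)*(-20))*(-21) = ((-2)**2*(-20))*(-21) = (4*(-20))*(-21) = -80*(-21) = 1680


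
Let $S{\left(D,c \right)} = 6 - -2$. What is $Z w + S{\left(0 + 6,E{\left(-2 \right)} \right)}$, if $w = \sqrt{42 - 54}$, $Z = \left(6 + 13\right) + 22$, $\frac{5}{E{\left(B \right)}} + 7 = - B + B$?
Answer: $8 + 82 i \sqrt{3} \approx 8.0 + 142.03 i$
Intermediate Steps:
$E{\left(B \right)} = - \frac{5}{7}$ ($E{\left(B \right)} = \frac{5}{-7 + \left(- B + B\right)} = \frac{5}{-7 + 0} = \frac{5}{-7} = 5 \left(- \frac{1}{7}\right) = - \frac{5}{7}$)
$Z = 41$ ($Z = 19 + 22 = 41$)
$S{\left(D,c \right)} = 8$ ($S{\left(D,c \right)} = 6 + 2 = 8$)
$w = 2 i \sqrt{3}$ ($w = \sqrt{-12} = 2 i \sqrt{3} \approx 3.4641 i$)
$Z w + S{\left(0 + 6,E{\left(-2 \right)} \right)} = 41 \cdot 2 i \sqrt{3} + 8 = 82 i \sqrt{3} + 8 = 8 + 82 i \sqrt{3}$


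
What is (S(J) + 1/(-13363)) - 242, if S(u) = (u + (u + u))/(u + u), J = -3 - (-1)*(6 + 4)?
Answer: -6427605/26726 ≈ -240.50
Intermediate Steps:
J = 7 (J = -3 - (-1)*10 = -3 - 1*(-10) = -3 + 10 = 7)
S(u) = 3/2 (S(u) = (u + 2*u)/((2*u)) = (3*u)*(1/(2*u)) = 3/2)
(S(J) + 1/(-13363)) - 242 = (3/2 + 1/(-13363)) - 242 = (3/2 - 1/13363) - 242 = 40087/26726 - 242 = -6427605/26726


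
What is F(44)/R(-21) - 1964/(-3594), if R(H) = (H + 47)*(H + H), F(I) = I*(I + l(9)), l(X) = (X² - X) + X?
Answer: -734263/163527 ≈ -4.4902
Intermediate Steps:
l(X) = X²
F(I) = I*(81 + I) (F(I) = I*(I + 9²) = I*(I + 81) = I*(81 + I))
R(H) = 2*H*(47 + H) (R(H) = (47 + H)*(2*H) = 2*H*(47 + H))
F(44)/R(-21) - 1964/(-3594) = (44*(81 + 44))/((2*(-21)*(47 - 21))) - 1964/(-3594) = (44*125)/((2*(-21)*26)) - 1964*(-1/3594) = 5500/(-1092) + 982/1797 = 5500*(-1/1092) + 982/1797 = -1375/273 + 982/1797 = -734263/163527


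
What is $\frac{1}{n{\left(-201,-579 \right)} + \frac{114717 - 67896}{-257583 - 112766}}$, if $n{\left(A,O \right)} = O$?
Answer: $- \frac{370349}{214478892} \approx -0.0017267$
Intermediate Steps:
$\frac{1}{n{\left(-201,-579 \right)} + \frac{114717 - 67896}{-257583 - 112766}} = \frac{1}{-579 + \frac{114717 - 67896}{-257583 - 112766}} = \frac{1}{-579 + \frac{46821}{-370349}} = \frac{1}{-579 + 46821 \left(- \frac{1}{370349}\right)} = \frac{1}{-579 - \frac{46821}{370349}} = \frac{1}{- \frac{214478892}{370349}} = - \frac{370349}{214478892}$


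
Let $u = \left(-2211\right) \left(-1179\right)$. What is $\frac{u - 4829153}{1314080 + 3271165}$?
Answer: $- \frac{2222384}{4585245} \approx -0.48468$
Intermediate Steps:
$u = 2606769$
$\frac{u - 4829153}{1314080 + 3271165} = \frac{2606769 - 4829153}{1314080 + 3271165} = - \frac{2222384}{4585245}$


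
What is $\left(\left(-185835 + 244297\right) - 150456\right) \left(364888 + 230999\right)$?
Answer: $-54818028678$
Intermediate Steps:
$\left(\left(-185835 + 244297\right) - 150456\right) \left(364888 + 230999\right) = \left(58462 - 150456\right) 595887 = \left(-91994\right) 595887 = -54818028678$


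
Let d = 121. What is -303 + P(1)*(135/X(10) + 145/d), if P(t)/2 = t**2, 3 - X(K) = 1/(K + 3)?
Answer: -478732/2299 ≈ -208.23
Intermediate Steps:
X(K) = 3 - 1/(3 + K) (X(K) = 3 - 1/(K + 3) = 3 - 1/(3 + K))
P(t) = 2*t**2
-303 + P(1)*(135/X(10) + 145/d) = -303 + (2*1**2)*(135/(((8 + 3*10)/(3 + 10))) + 145/121) = -303 + (2*1)*(135/(((8 + 30)/13)) + 145*(1/121)) = -303 + 2*(135/(((1/13)*38)) + 145/121) = -303 + 2*(135/(38/13) + 145/121) = -303 + 2*(135*(13/38) + 145/121) = -303 + 2*(1755/38 + 145/121) = -303 + 2*(217865/4598) = -303 + 217865/2299 = -478732/2299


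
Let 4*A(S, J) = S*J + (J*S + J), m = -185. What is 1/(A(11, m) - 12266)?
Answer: -4/53319 ≈ -7.5020e-5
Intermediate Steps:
A(S, J) = J/4 + J*S/2 (A(S, J) = (S*J + (J*S + J))/4 = (J*S + (J + J*S))/4 = (J + 2*J*S)/4 = J/4 + J*S/2)
1/(A(11, m) - 12266) = 1/((¼)*(-185)*(1 + 2*11) - 12266) = 1/((¼)*(-185)*(1 + 22) - 12266) = 1/((¼)*(-185)*23 - 12266) = 1/(-4255/4 - 12266) = 1/(-53319/4) = -4/53319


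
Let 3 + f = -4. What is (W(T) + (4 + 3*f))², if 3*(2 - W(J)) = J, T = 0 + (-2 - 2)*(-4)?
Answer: 3721/9 ≈ 413.44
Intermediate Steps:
f = -7 (f = -3 - 4 = -7)
T = 16 (T = 0 - 4*(-4) = 0 + 16 = 16)
W(J) = 2 - J/3
(W(T) + (4 + 3*f))² = ((2 - ⅓*16) + (4 + 3*(-7)))² = ((2 - 16/3) + (4 - 21))² = (-10/3 - 17)² = (-61/3)² = 3721/9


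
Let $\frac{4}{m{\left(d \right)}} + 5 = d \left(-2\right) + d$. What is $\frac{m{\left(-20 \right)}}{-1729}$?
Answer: $- \frac{4}{25935} \approx -0.00015423$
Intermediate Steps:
$m{\left(d \right)} = \frac{4}{-5 - d}$ ($m{\left(d \right)} = \frac{4}{-5 + \left(d \left(-2\right) + d\right)} = \frac{4}{-5 + \left(- 2 d + d\right)} = \frac{4}{-5 - d}$)
$\frac{m{\left(-20 \right)}}{-1729} = \frac{\left(-4\right) \frac{1}{5 - 20}}{-1729} = - \frac{4}{-15} \left(- \frac{1}{1729}\right) = \left(-4\right) \left(- \frac{1}{15}\right) \left(- \frac{1}{1729}\right) = \frac{4}{15} \left(- \frac{1}{1729}\right) = - \frac{4}{25935}$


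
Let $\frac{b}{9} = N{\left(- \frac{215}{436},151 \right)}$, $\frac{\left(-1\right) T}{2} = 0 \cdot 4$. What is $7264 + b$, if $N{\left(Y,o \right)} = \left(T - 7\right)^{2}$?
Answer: $7705$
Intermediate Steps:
$T = 0$ ($T = - 2 \cdot 0 \cdot 4 = \left(-2\right) 0 = 0$)
$N{\left(Y,o \right)} = 49$ ($N{\left(Y,o \right)} = \left(0 - 7\right)^{2} = \left(-7\right)^{2} = 49$)
$b = 441$ ($b = 9 \cdot 49 = 441$)
$7264 + b = 7264 + 441 = 7705$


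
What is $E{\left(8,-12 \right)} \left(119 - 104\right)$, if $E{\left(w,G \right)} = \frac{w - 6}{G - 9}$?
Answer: $- \frac{10}{7} \approx -1.4286$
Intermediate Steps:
$E{\left(w,G \right)} = \frac{-6 + w}{-9 + G}$
$E{\left(8,-12 \right)} \left(119 - 104\right) = \frac{-6 + 8}{-9 - 12} \left(119 - 104\right) = \frac{1}{-21} \cdot 2 \cdot 15 = \left(- \frac{1}{21}\right) 2 \cdot 15 = \left(- \frac{2}{21}\right) 15 = - \frac{10}{7}$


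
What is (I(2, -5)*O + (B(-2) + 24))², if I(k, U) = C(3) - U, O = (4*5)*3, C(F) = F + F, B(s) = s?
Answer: 465124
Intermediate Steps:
C(F) = 2*F
O = 60 (O = 20*3 = 60)
I(k, U) = 6 - U (I(k, U) = 2*3 - U = 6 - U)
(I(2, -5)*O + (B(-2) + 24))² = ((6 - 1*(-5))*60 + (-2 + 24))² = ((6 + 5)*60 + 22)² = (11*60 + 22)² = (660 + 22)² = 682² = 465124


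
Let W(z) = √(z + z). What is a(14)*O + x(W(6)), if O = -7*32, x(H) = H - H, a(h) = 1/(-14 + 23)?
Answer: -224/9 ≈ -24.889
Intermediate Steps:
W(z) = √2*√z (W(z) = √(2*z) = √2*√z)
a(h) = ⅑ (a(h) = 1/9 = ⅑)
x(H) = 0
O = -224
a(14)*O + x(W(6)) = (⅑)*(-224) + 0 = -224/9 + 0 = -224/9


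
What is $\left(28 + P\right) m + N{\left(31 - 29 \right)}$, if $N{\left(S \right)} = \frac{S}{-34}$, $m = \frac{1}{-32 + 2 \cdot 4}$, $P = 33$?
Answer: $- \frac{1061}{408} \approx -2.6005$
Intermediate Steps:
$m = - \frac{1}{24}$ ($m = \frac{1}{-32 + 8} = \frac{1}{-24} = - \frac{1}{24} \approx -0.041667$)
$N{\left(S \right)} = - \frac{S}{34}$ ($N{\left(S \right)} = S \left(- \frac{1}{34}\right) = - \frac{S}{34}$)
$\left(28 + P\right) m + N{\left(31 - 29 \right)} = \left(28 + 33\right) \left(- \frac{1}{24}\right) - \frac{31 - 29}{34} = 61 \left(- \frac{1}{24}\right) - \frac{31 - 29}{34} = - \frac{61}{24} - \frac{1}{17} = - \frac{1061}{408}$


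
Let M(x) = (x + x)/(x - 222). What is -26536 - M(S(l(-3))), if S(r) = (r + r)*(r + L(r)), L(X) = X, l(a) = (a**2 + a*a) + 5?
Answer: -25131708/947 ≈ -26538.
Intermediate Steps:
l(a) = 5 + 2*a**2 (l(a) = (a**2 + a**2) + 5 = 2*a**2 + 5 = 5 + 2*a**2)
S(r) = 4*r**2 (S(r) = (r + r)*(r + r) = (2*r)*(2*r) = 4*r**2)
M(x) = 2*x/(-222 + x) (M(x) = (2*x)/(-222 + x) = 2*x/(-222 + x))
-26536 - M(S(l(-3))) = -26536 - 2*4*(5 + 2*(-3)**2)**2/(-222 + 4*(5 + 2*(-3)**2)**2) = -26536 - 2*4*(5 + 2*9)**2/(-222 + 4*(5 + 2*9)**2) = -26536 - 2*4*(5 + 18)**2/(-222 + 4*(5 + 18)**2) = -26536 - 2*4*23**2/(-222 + 4*23**2) = -26536 - 2*4*529/(-222 + 4*529) = -26536 - 2*2116/(-222 + 2116) = -26536 - 2*2116/1894 = -26536 - 1*2116/947 = -26536 - 2116/947 = -25131708/947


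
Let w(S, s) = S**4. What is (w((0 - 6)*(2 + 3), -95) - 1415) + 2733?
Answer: 811318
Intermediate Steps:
(w((0 - 6)*(2 + 3), -95) - 1415) + 2733 = (((0 - 6)*(2 + 3))**4 - 1415) + 2733 = ((-6*5)**4 - 1415) + 2733 = ((-30)**4 - 1415) + 2733 = (810000 - 1415) + 2733 = 808585 + 2733 = 811318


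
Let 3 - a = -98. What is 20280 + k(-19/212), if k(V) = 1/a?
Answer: 2048281/101 ≈ 20280.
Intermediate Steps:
a = 101 (a = 3 - 1*(-98) = 3 + 98 = 101)
k(V) = 1/101
20280 + k(-19/212) = 20280 + 1/101 = 2048281/101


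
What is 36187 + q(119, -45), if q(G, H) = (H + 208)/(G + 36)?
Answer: 5609148/155 ≈ 36188.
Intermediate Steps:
q(G, H) = (208 + H)/(36 + G)
36187 + q(119, -45) = 36187 + (208 - 45)/(36 + 119) = 36187 + 163/155 = 5609148/155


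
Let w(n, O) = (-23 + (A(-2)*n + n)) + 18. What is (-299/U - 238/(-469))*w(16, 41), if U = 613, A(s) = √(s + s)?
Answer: 8899/41071 + 25888*I/41071 ≈ 0.21667 + 0.63032*I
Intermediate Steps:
A(s) = √2*√s (A(s) = √(2*s) = √2*√s)
w(n, O) = -5 + n + 2*I*n (w(n, O) = (-23 + ((√2*√(-2))*n + n)) + 18 = (-23 + ((√2*(I*√2))*n + n)) + 18 = (-23 + ((2*I)*n + n)) + 18 = (-23 + (2*I*n + n)) + 18 = (-23 + (n + 2*I*n)) + 18 = (-23 + n + 2*I*n) + 18 = -5 + n + 2*I*n)
(-299/U - 238/(-469))*w(16, 41) = (-299/613 - 238/(-469))*(-5 + 16 + 2*I*16) = (-299*1/613 - 238*(-1/469))*(-5 + 16 + 32*I) = (-299/613 + 34/67)*(11 + 32*I) = 809*(11 + 32*I)/41071 = 8899/41071 + 25888*I/41071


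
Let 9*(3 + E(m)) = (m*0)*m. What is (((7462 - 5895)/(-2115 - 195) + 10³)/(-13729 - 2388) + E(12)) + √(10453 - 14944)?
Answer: -113999243/37230270 + 3*I*√499 ≈ -3.062 + 67.015*I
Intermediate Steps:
E(m) = -3 (E(m) = -3 + ((m*0)*m)/9 = -3 + (0*m)/9 = -3 + (⅑)*0 = -3 + 0 = -3)
(((7462 - 5895)/(-2115 - 195) + 10³)/(-13729 - 2388) + E(12)) + √(10453 - 14944) = (((7462 - 5895)/(-2115 - 195) + 10³)/(-13729 - 2388) - 3) + √(10453 - 14944) = ((1567/(-2310) + 1000)/(-16117) - 3) + √(-4491) = ((1567*(-1/2310) + 1000)*(-1/16117) - 3) + 3*I*√499 = ((-1567/2310 + 1000)*(-1/16117) - 3) + 3*I*√499 = ((2308433/2310)*(-1/16117) - 3) + 3*I*√499 = (-2308433/37230270 - 3) + 3*I*√499 = -113999243/37230270 + 3*I*√499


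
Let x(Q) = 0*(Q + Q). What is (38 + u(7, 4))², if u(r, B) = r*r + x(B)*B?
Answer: 7569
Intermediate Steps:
x(Q) = 0 (x(Q) = 0*(2*Q) = 0)
u(r, B) = r² (u(r, B) = r*r + 0*B = r² + 0 = r²)
(38 + u(7, 4))² = (38 + 7²)² = (38 + 49)² = 87² = 7569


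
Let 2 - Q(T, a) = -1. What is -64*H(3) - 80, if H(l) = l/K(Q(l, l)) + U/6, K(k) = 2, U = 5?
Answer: -688/3 ≈ -229.33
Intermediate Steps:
Q(T, a) = 3 (Q(T, a) = 2 - 1*(-1) = 2 + 1 = 3)
H(l) = ⅚ + l/2 (H(l) = l/2 + 5/6 = l*(½) + 5*(⅙) = l/2 + ⅚ = ⅚ + l/2)
-64*H(3) - 80 = -64*(⅚ + (½)*3) - 80 = -64*(⅚ + 3/2) - 80 = -64*7/3 - 80 = -448/3 - 80 = -688/3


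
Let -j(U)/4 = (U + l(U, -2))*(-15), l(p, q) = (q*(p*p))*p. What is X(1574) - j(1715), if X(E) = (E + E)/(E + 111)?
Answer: 1019937243541648/1685 ≈ 6.0530e+11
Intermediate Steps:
l(p, q) = q*p**3 (l(p, q) = (q*p**2)*p = q*p**3)
X(E) = 2*E/(111 + E) (X(E) = (2*E)/(111 + E) = 2*E/(111 + E))
j(U) = -120*U**3 + 60*U (j(U) = -4*(U - 2*U**3)*(-15) = -4*(-15*U + 30*U**3) = -120*U**3 + 60*U)
X(1574) - j(1715) = 2*1574/(111 + 1574) - (-120*1715**3 + 60*1715) = 2*1574/1685 - (-120*5044200875 + 102900) = 2*1574*(1/1685) - (-605304105000 + 102900) = 3148/1685 - 1*(-605304002100) = 3148/1685 + 605304002100 = 1019937243541648/1685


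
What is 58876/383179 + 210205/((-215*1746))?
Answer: -11688936011/28768312962 ≈ -0.40631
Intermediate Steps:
58876/383179 + 210205/((-215*1746)) = 58876*(1/383179) + 210205/(-375390) = 58876/383179 + 210205*(-1/375390) = 58876/383179 - 42041/75078 = -11688936011/28768312962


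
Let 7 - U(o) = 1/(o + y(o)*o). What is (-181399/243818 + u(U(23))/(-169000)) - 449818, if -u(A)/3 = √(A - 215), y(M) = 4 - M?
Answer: -109673906523/243818 + I*√3961106/7774000 ≈ -4.4982e+5 + 0.00025601*I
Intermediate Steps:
U(o) = 7 - 1/(o + o*(4 - o)) (U(o) = 7 - 1/(o + (4 - o)*o) = 7 - 1/(o + o*(4 - o)))
u(A) = -3*√(-215 + A) (u(A) = -3*√(A - 215) = -3*√(-215 + A))
(-181399/243818 + u(U(23))/(-169000)) - 449818 = (-181399/243818 - 3*√(-215 + (1 - 35*23 + 7*23²)/(23*(-5 + 23)))/(-169000)) - 449818 = (-181399*1/243818 - 3*√(-215 + (1/23)*(1 - 805 + 7*529)/18)*(-1/169000)) - 449818 = (-181399/243818 - 3*√(-215 + (1/23)*(1/18)*(1 - 805 + 3703))*(-1/169000)) - 449818 = (-181399/243818 - 3*√(-215 + (1/23)*(1/18)*2899)*(-1/169000)) - 449818 = (-181399/243818 - 3*√(-215 + 2899/414)*(-1/169000)) - 449818 = (-181399/243818 - I*√3961106/46*(-1/169000)) - 449818 = (-181399/243818 + I*√3961106/7774000) - 449818 = -109673906523/243818 + I*√3961106/7774000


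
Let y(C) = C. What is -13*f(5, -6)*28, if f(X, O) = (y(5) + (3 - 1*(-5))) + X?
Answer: -6552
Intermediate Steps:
f(X, O) = 13 + X (f(X, O) = (5 + (3 - 1*(-5))) + X = (5 + (3 + 5)) + X = (5 + 8) + X = 13 + X)
-13*f(5, -6)*28 = -13*(13 + 5)*28 = -13*18*28 = -234*28 = -6552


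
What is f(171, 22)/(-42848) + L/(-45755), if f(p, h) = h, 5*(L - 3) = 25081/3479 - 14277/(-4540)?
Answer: -1725966230159/2764785059582000 ≈ -0.00062427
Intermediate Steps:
L = 57208189/11281900 (L = 3 + (25081/3479 - 14277/(-4540))/5 = 3 + (25081*(1/3479) - 14277*(-1/4540))/5 = 3 + (3583/497 + 14277/4540)/5 = 3 + (⅕)*(23362489/2256380) = 3 + 23362489/11281900 = 57208189/11281900 ≈ 5.0708)
f(171, 22)/(-42848) + L/(-45755) = 22/(-42848) + (57208189/11281900)/(-45755) = 22*(-1/42848) + (57208189/11281900)*(-1/45755) = -11/21424 - 57208189/516203334500 = -1725966230159/2764785059582000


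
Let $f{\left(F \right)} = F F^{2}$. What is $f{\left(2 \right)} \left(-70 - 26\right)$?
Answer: $-768$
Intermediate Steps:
$f{\left(F \right)} = F^{3}$
$f{\left(2 \right)} \left(-70 - 26\right) = 2^{3} \left(-70 - 26\right) = 8 \left(-96\right) = -768$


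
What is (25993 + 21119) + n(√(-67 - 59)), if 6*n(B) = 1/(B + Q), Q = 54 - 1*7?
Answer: 660039167/14010 - I*√14/4670 ≈ 47112.0 - 0.00080121*I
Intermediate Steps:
Q = 47 (Q = 54 - 7 = 47)
n(B) = 1/(6*(47 + B)) (n(B) = 1/(6*(B + 47)) = 1/(6*(47 + B)))
(25993 + 21119) + n(√(-67 - 59)) = (25993 + 21119) + 1/(6*(47 + √(-67 - 59))) = 47112 + 1/(6*(47 + √(-126))) = 47112 + 1/(6*(47 + 3*I*√14))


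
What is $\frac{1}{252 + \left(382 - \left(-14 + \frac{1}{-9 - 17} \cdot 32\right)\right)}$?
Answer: $\frac{13}{8440} \approx 0.0015403$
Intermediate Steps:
$\frac{1}{252 + \left(382 - \left(-14 + \frac{1}{-9 - 17} \cdot 32\right)\right)} = \frac{1}{252 + \left(382 - \left(-14 + \frac{1}{-26} \cdot 32\right)\right)} = \frac{1}{252 + \left(382 - \left(-14 - \frac{16}{13}\right)\right)} = \frac{1}{252 + \left(382 - - \frac{198}{13}\right)} = \frac{1}{252 + \left(382 + \frac{198}{13}\right)} = \frac{1}{252 + \frac{5164}{13}} = \frac{1}{\frac{8440}{13}} = \frac{13}{8440}$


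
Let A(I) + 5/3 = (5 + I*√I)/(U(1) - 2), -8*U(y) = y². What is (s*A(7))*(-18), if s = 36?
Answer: 44280/17 + 36288*√7/17 ≈ 8252.3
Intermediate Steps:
U(y) = -y²/8
A(I) = -205/51 - 8*I^(3/2)/17 (A(I) = -5/3 + (5 + I*√I)/(-⅛*1² - 2) = -5/3 + (5 + I^(3/2))/(-⅛*1 - 2) = -5/3 + (5 + I^(3/2))/(-⅛ - 2) = -5/3 + (5 + I^(3/2))/(-17/8) = -5/3 + (5 + I^(3/2))*(-8/17) = -5/3 + (-40/17 - 8*I^(3/2)/17) = -205/51 - 8*I^(3/2)/17)
(s*A(7))*(-18) = (36*(-205/51 - 56*√7/17))*(-18) = (-2460/17 - 2016*√7/17)*(-18) = 44280/17 + 36288*√7/17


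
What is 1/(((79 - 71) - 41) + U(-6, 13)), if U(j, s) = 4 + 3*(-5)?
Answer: -1/44 ≈ -0.022727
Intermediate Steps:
U(j, s) = -11 (U(j, s) = 4 - 15 = -11)
1/(((79 - 71) - 41) + U(-6, 13)) = 1/(((79 - 71) - 41) - 11) = 1/((8 - 41) - 11) = 1/(-33 - 11) = 1/(-44) = -1/44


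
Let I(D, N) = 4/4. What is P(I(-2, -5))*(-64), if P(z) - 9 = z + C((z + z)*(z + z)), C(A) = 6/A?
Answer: -736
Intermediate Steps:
I(D, N) = 1 (I(D, N) = 4*(¼) = 1)
P(z) = 9 + z + 3/(2*z²) (P(z) = 9 + (z + 6/(((z + z)*(z + z)))) = 9 + (z + 6/(((2*z)*(2*z)))) = 9 + (z + 6/((4*z²))) = 9 + (z + 6*(1/(4*z²))) = 9 + (z + 3/(2*z²)) = 9 + z + 3/(2*z²))
P(I(-2, -5))*(-64) = (9 + 1 + (3/2)/1²)*(-64) = (9 + 1 + (3/2)*1)*(-64) = (9 + 1 + 3/2)*(-64) = (23/2)*(-64) = -736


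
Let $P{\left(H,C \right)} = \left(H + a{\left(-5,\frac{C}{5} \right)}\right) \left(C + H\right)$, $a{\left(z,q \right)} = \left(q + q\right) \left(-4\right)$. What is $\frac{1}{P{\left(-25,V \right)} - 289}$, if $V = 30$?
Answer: $- \frac{1}{654} \approx -0.0015291$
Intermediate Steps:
$a{\left(z,q \right)} = - 8 q$ ($a{\left(z,q \right)} = 2 q \left(-4\right) = - 8 q$)
$P{\left(H,C \right)} = \left(C + H\right) \left(H - \frac{8 C}{5}\right)$ ($P{\left(H,C \right)} = \left(H - 8 \frac{C}{5}\right) \left(C + H\right) = \left(H - \frac{8 C}{5}\right) \left(C + H\right) = \left(C + H\right) \left(H - \frac{8 C}{5}\right)$)
$\frac{1}{P{\left(-25,V \right)} - 289} = \frac{1}{\left(\left(-25\right)^{2} - \frac{8 \cdot 30^{2}}{5} - 18 \left(-25\right)\right) - 289} = \frac{1}{\left(625 - 1440 + 450\right) - 289} = \frac{1}{-365 - 289} = \frac{1}{-654} = - \frac{1}{654}$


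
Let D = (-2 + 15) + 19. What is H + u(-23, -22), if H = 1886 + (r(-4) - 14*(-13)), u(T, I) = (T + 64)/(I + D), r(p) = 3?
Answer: 20751/10 ≈ 2075.1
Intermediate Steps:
D = 32 (D = 13 + 19 = 32)
u(T, I) = (64 + T)/(32 + I) (u(T, I) = (T + 64)/(I + 32) = (64 + T)/(32 + I))
H = 2071 (H = 1886 + (3 - 14*(-13)) = 1886 + (3 + 182) = 1886 + 185 = 2071)
H + u(-23, -22) = 2071 + (64 - 23)/(32 - 22) = 2071 + 41/10 = 20751/10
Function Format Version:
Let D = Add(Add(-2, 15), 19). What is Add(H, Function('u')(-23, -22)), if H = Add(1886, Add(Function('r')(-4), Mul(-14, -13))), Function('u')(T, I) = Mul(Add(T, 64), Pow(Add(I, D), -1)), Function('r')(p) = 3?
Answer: Rational(20751, 10) ≈ 2075.1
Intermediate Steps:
D = 32 (D = Add(13, 19) = 32)
Function('u')(T, I) = Mul(Pow(Add(32, I), -1), Add(64, T)) (Function('u')(T, I) = Mul(Add(T, 64), Pow(Add(I, 32), -1)) = Mul(Add(64, T), Pow(Add(32, I), -1)) = Mul(Pow(Add(32, I), -1), Add(64, T)))
H = 2071 (H = Add(1886, Add(3, Mul(-14, -13))) = Add(1886, Add(3, 182)) = Add(1886, 185) = 2071)
Add(H, Function('u')(-23, -22)) = Add(2071, Mul(Pow(Add(32, -22), -1), Add(64, -23))) = Add(2071, Mul(Pow(10, -1), 41)) = Add(2071, Mul(Rational(1, 10), 41)) = Add(2071, Rational(41, 10)) = Rational(20751, 10)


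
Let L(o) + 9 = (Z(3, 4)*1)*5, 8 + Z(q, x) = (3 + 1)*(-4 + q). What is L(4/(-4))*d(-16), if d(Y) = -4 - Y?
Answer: -828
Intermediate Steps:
Z(q, x) = -24 + 4*q (Z(q, x) = -8 + (3 + 1)*(-4 + q) = -8 + 4*(-4 + q) = -8 + (-16 + 4*q) = -24 + 4*q)
L(o) = -69 (L(o) = -9 + ((-24 + 4*3)*1)*5 = -9 + ((-24 + 12)*1)*5 = -9 - 12*1*5 = -9 - 12*5 = -9 - 60 = -69)
L(4/(-4))*d(-16) = -69*(-4 - 1*(-16)) = -69*(-4 + 16) = -69*12 = -828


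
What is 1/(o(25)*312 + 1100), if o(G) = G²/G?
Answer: 1/8900 ≈ 0.00011236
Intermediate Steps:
o(G) = G
1/(o(25)*312 + 1100) = 1/(25*312 + 1100) = 1/(7800 + 1100) = 1/8900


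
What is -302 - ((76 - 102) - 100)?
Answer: -176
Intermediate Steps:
-302 - ((76 - 102) - 100) = -302 - (-26 - 100) = -302 - 1*(-126) = -302 + 126 = -176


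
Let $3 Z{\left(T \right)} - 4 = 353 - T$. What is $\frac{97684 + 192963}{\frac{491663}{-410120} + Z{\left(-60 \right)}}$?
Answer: $\frac{119200147640}{56515017} \approx 2109.2$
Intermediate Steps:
$Z{\left(T \right)} = 119 - \frac{T}{3}$ ($Z{\left(T \right)} = \frac{4}{3} + \frac{353 - T}{3} = \frac{4}{3} - \left(- \frac{353}{3} + \frac{T}{3}\right) = 119 - \frac{T}{3}$)
$\frac{97684 + 192963}{\frac{491663}{-410120} + Z{\left(-60 \right)}} = \frac{97684 + 192963}{\frac{491663}{-410120} + \left(119 - -20\right)} = \frac{290647}{491663 \left(- \frac{1}{410120}\right) + \left(119 + 20\right)} = \frac{290647}{- \frac{491663}{410120} + 139} = \frac{290647}{\frac{56515017}{410120}} = 290647 \cdot \frac{410120}{56515017} = \frac{119200147640}{56515017}$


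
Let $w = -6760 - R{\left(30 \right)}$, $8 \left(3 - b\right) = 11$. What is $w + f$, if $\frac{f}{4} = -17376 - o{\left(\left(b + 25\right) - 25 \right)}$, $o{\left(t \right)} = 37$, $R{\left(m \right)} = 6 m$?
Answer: $-76592$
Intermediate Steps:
$b = \frac{13}{8}$ ($b = 3 - \frac{11}{8} = \frac{13}{8} \approx 1.625$)
$w = -6940$ ($w = -6760 - 6 \cdot 30 = -6760 - 180 = -6940$)
$f = -69652$ ($f = 4 \left(-17376 - 37\right) = 4 \left(-17413\right) = -69652$)
$w + f = -6940 - 69652 = -76592$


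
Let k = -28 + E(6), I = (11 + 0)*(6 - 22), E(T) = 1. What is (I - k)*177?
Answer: -26373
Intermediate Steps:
I = -176 (I = 11*(-16) = -176)
k = -27 (k = -28 + 1 = -27)
(I - k)*177 = (-176 - 1*(-27))*177 = (-176 + 27)*177 = -149*177 = -26373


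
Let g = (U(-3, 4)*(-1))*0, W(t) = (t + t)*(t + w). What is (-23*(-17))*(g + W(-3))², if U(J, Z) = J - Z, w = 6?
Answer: 126684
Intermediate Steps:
W(t) = 2*t*(6 + t) (W(t) = (t + t)*(t + 6) = (2*t)*(6 + t) = 2*t*(6 + t))
g = 0 (g = ((-3 - 1*4)*(-1))*0 = ((-3 - 4)*(-1))*0 = -7*(-1)*0 = 7*0 = 0)
(-23*(-17))*(g + W(-3))² = (-23*(-17))*(0 + 2*(-3)*(6 - 3))² = 391*(0 + 2*(-3)*3)² = 391*(0 - 18)² = 391*(-18)² = 391*324 = 126684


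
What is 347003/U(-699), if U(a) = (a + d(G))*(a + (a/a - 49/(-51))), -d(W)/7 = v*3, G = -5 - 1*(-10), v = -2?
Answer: 5899051/7785231 ≈ 0.75772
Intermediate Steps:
G = 5 (G = -5 + 10 = 5)
d(W) = 42 (d(W) = -(-14)*3 = -7*(-6) = 42)
U(a) = (42 + a)*(100/51 + a) (U(a) = (a + 42)*(a + (a/a - 49/(-51))) = (42 + a)*(a + (1 - 49*(-1/51))) = (42 + a)*(a + (1 + 49/51)) = (42 + a)*(a + 100/51) = (42 + a)*(100/51 + a))
347003/U(-699) = 347003/(1400/17 + (-699)² + (2242/51)*(-699)) = 347003/(1400/17 + 488601 - 522386/17) = 347003/(7785231/17) = 347003*(17/7785231) = 5899051/7785231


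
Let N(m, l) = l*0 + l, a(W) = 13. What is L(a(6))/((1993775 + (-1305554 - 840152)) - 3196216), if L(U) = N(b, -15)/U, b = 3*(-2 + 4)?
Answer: 5/14508637 ≈ 3.4462e-7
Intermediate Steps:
b = 6 (b = 3*2 = 6)
N(m, l) = l (N(m, l) = 0 + l = l)
L(U) = -15/U
L(a(6))/((1993775 + (-1305554 - 840152)) - 3196216) = (-15/13)/((1993775 + (-1305554 - 840152)) - 3196216) = (-15*1/13)/((1993775 - 2145706) - 3196216) = -15/(13*(-151931 - 3196216)) = -15/13/(-3348147) = -15/13*(-1/3348147) = 5/14508637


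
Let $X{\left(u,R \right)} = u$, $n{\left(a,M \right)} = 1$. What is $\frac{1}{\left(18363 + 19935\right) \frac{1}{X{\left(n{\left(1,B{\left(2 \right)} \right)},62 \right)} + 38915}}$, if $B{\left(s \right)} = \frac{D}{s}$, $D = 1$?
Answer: $\frac{6486}{6383} \approx 1.0161$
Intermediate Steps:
$B{\left(s \right)} = \frac{1}{s}$ ($B{\left(s \right)} = 1 \frac{1}{s} = \frac{1}{s}$)
$\frac{1}{\left(18363 + 19935\right) \frac{1}{X{\left(n{\left(1,B{\left(2 \right)} \right)},62 \right)} + 38915}} = \frac{1}{\left(18363 + 19935\right) \frac{1}{1 + 38915}} = \frac{1}{38298 \cdot \frac{1}{38916}} = \frac{1}{\frac{6383}{6486}} = \frac{6486}{6383}$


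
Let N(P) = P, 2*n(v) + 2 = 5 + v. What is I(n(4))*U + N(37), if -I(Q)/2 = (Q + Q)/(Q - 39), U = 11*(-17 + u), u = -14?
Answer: -6921/71 ≈ -97.479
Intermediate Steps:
n(v) = 3/2 + v/2 (n(v) = -1 + (5 + v)/2 = -1 + (5/2 + v/2) = 3/2 + v/2)
U = -341 (U = 11*(-17 - 14) = 11*(-31) = -341)
I(Q) = -4*Q/(-39 + Q) (I(Q) = -2*(Q + Q)/(Q - 39) = -2*2*Q/(-39 + Q) = -4*Q/(-39 + Q))
I(n(4))*U + N(37) = -4*(3/2 + (½)*4)/(-39 + (3/2 + (½)*4))*(-341) + 37 = -4*(3/2 + 2)/(-39 + (3/2 + 2))*(-341) + 37 = -4*7/2/(-39 + 7/2)*(-341) + 37 = -4*7/2/(-71/2)*(-341) + 37 = -4*7/2*(-2/71)*(-341) + 37 = (28/71)*(-341) + 37 = -9548/71 + 37 = -6921/71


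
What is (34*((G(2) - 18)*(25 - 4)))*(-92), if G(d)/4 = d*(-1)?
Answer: 1707888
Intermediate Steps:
G(d) = -4*d (G(d) = 4*(d*(-1)) = 4*(-d) = -4*d)
(34*((G(2) - 18)*(25 - 4)))*(-92) = (34*((-4*2 - 18)*(25 - 4)))*(-92) = (34*((-8 - 18)*21))*(-92) = (34*(-26*21))*(-92) = (34*(-546))*(-92) = -18564*(-92) = 1707888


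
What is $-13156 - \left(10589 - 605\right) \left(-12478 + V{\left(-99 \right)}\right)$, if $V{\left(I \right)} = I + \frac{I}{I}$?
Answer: $125545628$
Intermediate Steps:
$V{\left(I \right)} = 1 + I$ ($V{\left(I \right)} = I + 1 = 1 + I$)
$-13156 - \left(10589 - 605\right) \left(-12478 + V{\left(-99 \right)}\right) = -13156 - \left(10589 - 605\right) \left(-12478 + \left(1 - 99\right)\right) = -13156 - 9984 \left(-12478 - 98\right) = -13156 - 9984 \left(-12576\right) = -13156 - -125558784 = -13156 + 125558784 = 125545628$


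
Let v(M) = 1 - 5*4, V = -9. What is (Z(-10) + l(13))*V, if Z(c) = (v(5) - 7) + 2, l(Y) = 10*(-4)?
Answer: 576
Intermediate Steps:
l(Y) = -40
v(M) = -19 (v(M) = 1 - 20 = -19)
Z(c) = -24 (Z(c) = (-19 - 7) + 2 = -26 + 2 = -24)
(Z(-10) + l(13))*V = (-24 - 40)*(-9) = -64*(-9) = 576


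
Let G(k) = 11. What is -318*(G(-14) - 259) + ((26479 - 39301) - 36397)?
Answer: 29645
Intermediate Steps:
-318*(G(-14) - 259) + ((26479 - 39301) - 36397) = -318*(11 - 259) + ((26479 - 39301) - 36397) = -318*(-248) + (-12822 - 36397) = 78864 - 49219 = 29645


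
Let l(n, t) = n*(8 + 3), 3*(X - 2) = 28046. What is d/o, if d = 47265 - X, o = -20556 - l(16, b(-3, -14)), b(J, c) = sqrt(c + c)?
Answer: -113743/62196 ≈ -1.8288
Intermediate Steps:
X = 28052/3 (X = 2 + (1/3)*28046 = 2 + 28046/3 = 28052/3 ≈ 9350.7)
b(J, c) = sqrt(2)*sqrt(c) (b(J, c) = sqrt(2*c) = sqrt(2)*sqrt(c))
l(n, t) = 11*n (l(n, t) = n*11 = 11*n)
o = -20732 (o = -20556 - 11*16 = -20556 - 1*176 = -20556 - 176 = -20732)
d = 113743/3 (d = 47265 - 1*28052/3 = 47265 - 28052/3 = 113743/3 ≈ 37914.)
d/o = (113743/3)/(-20732) = (113743/3)*(-1/20732) = -113743/62196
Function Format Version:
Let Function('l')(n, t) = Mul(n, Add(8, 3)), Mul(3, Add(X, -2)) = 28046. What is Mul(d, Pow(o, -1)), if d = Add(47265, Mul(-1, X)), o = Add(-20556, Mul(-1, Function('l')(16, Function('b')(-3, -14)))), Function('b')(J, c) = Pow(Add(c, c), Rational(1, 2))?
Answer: Rational(-113743, 62196) ≈ -1.8288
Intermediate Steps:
X = Rational(28052, 3) (X = Add(2, Mul(Rational(1, 3), 28046)) = Add(2, Rational(28046, 3)) = Rational(28052, 3) ≈ 9350.7)
Function('b')(J, c) = Mul(Pow(2, Rational(1, 2)), Pow(c, Rational(1, 2))) (Function('b')(J, c) = Pow(Mul(2, c), Rational(1, 2)) = Mul(Pow(2, Rational(1, 2)), Pow(c, Rational(1, 2))))
Function('l')(n, t) = Mul(11, n) (Function('l')(n, t) = Mul(n, 11) = Mul(11, n))
o = -20732 (o = Add(-20556, Mul(-1, Mul(11, 16))) = Add(-20556, Mul(-1, 176)) = Add(-20556, -176) = -20732)
d = Rational(113743, 3) (d = Add(47265, Mul(-1, Rational(28052, 3))) = Add(47265, Rational(-28052, 3)) = Rational(113743, 3) ≈ 37914.)
Mul(d, Pow(o, -1)) = Mul(Rational(113743, 3), Pow(-20732, -1)) = Mul(Rational(113743, 3), Rational(-1, 20732)) = Rational(-113743, 62196)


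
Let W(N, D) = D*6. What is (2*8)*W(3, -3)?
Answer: -288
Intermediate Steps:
W(N, D) = 6*D
(2*8)*W(3, -3) = (2*8)*(6*(-3)) = 16*(-18) = -288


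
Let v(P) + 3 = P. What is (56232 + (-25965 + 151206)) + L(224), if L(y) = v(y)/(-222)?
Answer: 40286785/222 ≈ 1.8147e+5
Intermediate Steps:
v(P) = -3 + P
L(y) = 1/74 - y/222 (L(y) = (-3 + y)/(-222) = (-3 + y)*(-1/222) = 1/74 - y/222)
(56232 + (-25965 + 151206)) + L(224) = (56232 + (-25965 + 151206)) + (1/74 - 1/222*224) = (56232 + 125241) + (1/74 - 112/111) = 181473 - 221/222 = 40286785/222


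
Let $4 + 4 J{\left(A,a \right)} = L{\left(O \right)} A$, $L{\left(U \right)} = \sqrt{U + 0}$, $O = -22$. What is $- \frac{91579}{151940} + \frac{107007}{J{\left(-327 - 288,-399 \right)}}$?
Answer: $\frac{- 56321085 \sqrt{22} + 65034940636 i}{151940 \left(- 4 i + 615 \sqrt{22}\right)} \approx -0.80849 + 148.38 i$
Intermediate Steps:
$L{\left(U \right)} = \sqrt{U}$
$J{\left(A,a \right)} = -1 + \frac{i A \sqrt{22}}{4}$ ($J{\left(A,a \right)} = -1 + \frac{\sqrt{-22} A}{4} = -1 + \frac{i \sqrt{22} A}{4} = -1 + \frac{i A \sqrt{22}}{4}$)
$- \frac{91579}{151940} + \frac{107007}{J{\left(-327 - 288,-399 \right)}} = - \frac{91579}{151940} + \frac{107007}{-1 + \frac{i \left(-327 - 288\right) \sqrt{22}}{4}} = \left(-91579\right) \frac{1}{151940} + \frac{107007}{-1 + \frac{i \left(-327 - 288\right) \sqrt{22}}{4}} = - \frac{91579}{151940} + \frac{107007}{-1 + \frac{1}{4} i \left(-615\right) \sqrt{22}} = - \frac{91579}{151940} + \frac{107007}{-1 - \frac{615 i \sqrt{22}}{4}}$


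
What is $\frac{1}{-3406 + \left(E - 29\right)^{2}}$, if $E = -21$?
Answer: $- \frac{1}{906} \approx -0.0011038$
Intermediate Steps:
$\frac{1}{-3406 + \left(E - 29\right)^{2}} = \frac{1}{-3406 + \left(-21 - 29\right)^{2}} = \frac{1}{-3406 + \left(-50\right)^{2}} = \frac{1}{-3406 + 2500} = \frac{1}{-906} = - \frac{1}{906}$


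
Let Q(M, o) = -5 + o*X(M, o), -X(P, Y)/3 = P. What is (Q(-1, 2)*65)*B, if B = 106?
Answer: 6890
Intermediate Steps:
X(P, Y) = -3*P
Q(M, o) = -5 - 3*M*o (Q(M, o) = -5 + o*(-3*M) = -5 - 3*M*o)
(Q(-1, 2)*65)*B = ((-5 - 3*(-1)*2)*65)*106 = ((-5 + 6)*65)*106 = (1*65)*106 = 65*106 = 6890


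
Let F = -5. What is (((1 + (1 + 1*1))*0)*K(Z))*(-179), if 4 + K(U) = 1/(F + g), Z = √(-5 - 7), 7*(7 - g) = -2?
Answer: 0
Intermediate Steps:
g = 51/7 (g = 7 - ⅐*(-2) = 7 + 2/7 = 51/7 ≈ 7.2857)
Z = 2*I*√3 (Z = √(-12) = 2*I*√3 ≈ 3.4641*I)
K(U) = -57/16 (K(U) = -4 + 1/(-5 + 51/7) = -4 + 1/(16/7) = -4 + 7/16 = -57/16)
(((1 + (1 + 1*1))*0)*K(Z))*(-179) = (((1 + (1 + 1*1))*0)*(-57/16))*(-179) = (((1 + (1 + 1))*0)*(-57/16))*(-179) = (((1 + 2)*0)*(-57/16))*(-179) = ((3*0)*(-57/16))*(-179) = (0*(-57/16))*(-179) = 0*(-179) = 0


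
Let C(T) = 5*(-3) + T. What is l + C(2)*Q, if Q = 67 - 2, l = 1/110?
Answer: -92949/110 ≈ -844.99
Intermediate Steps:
C(T) = -15 + T
l = 1/110 ≈ 0.0090909
Q = 65
l + C(2)*Q = 1/110 + (-15 + 2)*65 = 1/110 - 13*65 = 1/110 - 845 = -92949/110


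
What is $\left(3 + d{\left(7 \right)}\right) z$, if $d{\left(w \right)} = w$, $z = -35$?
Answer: $-350$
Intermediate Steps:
$\left(3 + d{\left(7 \right)}\right) z = \left(3 + 7\right) \left(-35\right) = 10 \left(-35\right) = -350$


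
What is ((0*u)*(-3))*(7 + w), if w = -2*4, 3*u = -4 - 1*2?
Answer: 0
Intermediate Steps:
u = -2 (u = (-4 - 1*2)/3 = (-4 - 2)/3 = (1/3)*(-6) = -2)
w = -8
((0*u)*(-3))*(7 + w) = ((0*(-2))*(-3))*(7 - 8) = (0*(-3))*(-1) = 0*(-1) = 0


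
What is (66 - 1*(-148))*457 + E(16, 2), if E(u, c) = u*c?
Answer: 97830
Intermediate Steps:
E(u, c) = c*u
(66 - 1*(-148))*457 + E(16, 2) = (66 - 1*(-148))*457 + 2*16 = (66 + 148)*457 + 32 = 214*457 + 32 = 97798 + 32 = 97830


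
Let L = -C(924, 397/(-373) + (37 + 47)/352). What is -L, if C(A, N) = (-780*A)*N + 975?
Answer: 222337245/373 ≈ 5.9608e+5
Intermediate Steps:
C(A, N) = 975 - 780*A*N (C(A, N) = -780*A*N + 975 = 975 - 780*A*N)
L = -222337245/373 (L = -(975 - 780*924*(397/(-373) + (37 + 47)/352)) = -(975 - 780*924*(397*(-1/373) + 84*(1/352))) = -(975 - 780*924*(-397/373 + 21/88)) = -(975 - 780*924*(-27103/32824)) = -(975 + 221973570/373) = -1*222337245/373 = -222337245/373 ≈ -5.9608e+5)
-L = -1*(-222337245/373) = 222337245/373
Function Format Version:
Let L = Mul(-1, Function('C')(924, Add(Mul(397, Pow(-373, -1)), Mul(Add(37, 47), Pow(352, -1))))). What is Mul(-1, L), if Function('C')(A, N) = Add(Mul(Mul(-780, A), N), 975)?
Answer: Rational(222337245, 373) ≈ 5.9608e+5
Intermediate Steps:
Function('C')(A, N) = Add(975, Mul(-780, A, N)) (Function('C')(A, N) = Add(Mul(-780, A, N), 975) = Add(975, Mul(-780, A, N)))
L = Rational(-222337245, 373) (L = Mul(-1, Add(975, Mul(-780, 924, Add(Mul(397, Pow(-373, -1)), Mul(Add(37, 47), Pow(352, -1)))))) = Mul(-1, Add(975, Mul(-780, 924, Add(Mul(397, Rational(-1, 373)), Mul(84, Rational(1, 352)))))) = Mul(-1, Add(975, Mul(-780, 924, Add(Rational(-397, 373), Rational(21, 88))))) = Mul(-1, Add(975, Mul(-780, 924, Rational(-27103, 32824)))) = Mul(-1, Add(975, Rational(221973570, 373))) = Mul(-1, Rational(222337245, 373)) = Rational(-222337245, 373) ≈ -5.9608e+5)
Mul(-1, L) = Mul(-1, Rational(-222337245, 373)) = Rational(222337245, 373)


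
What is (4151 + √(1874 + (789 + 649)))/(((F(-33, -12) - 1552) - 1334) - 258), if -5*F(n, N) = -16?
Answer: -20755/15704 - 15*√23/3926 ≈ -1.3400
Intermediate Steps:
F(n, N) = 16/5 (F(n, N) = -⅕*(-16) = 16/5)
(4151 + √(1874 + (789 + 649)))/(((F(-33, -12) - 1552) - 1334) - 258) = (4151 + √(1874 + (789 + 649)))/(((16/5 - 1552) - 1334) - 258) = (4151 + √(1874 + 1438))/((-7744/5 - 1334) - 258) = (4151 + √3312)/(-14414/5 - 258) = (4151 + 12*√23)/(-15704/5) = (4151 + 12*√23)*(-5/15704) = -20755/15704 - 15*√23/3926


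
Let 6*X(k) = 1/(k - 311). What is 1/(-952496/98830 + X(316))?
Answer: -59298/569521 ≈ -0.10412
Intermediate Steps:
X(k) = 1/(6*(-311 + k)) (X(k) = 1/(6*(k - 311)) = 1/(6*(-311 + k)))
1/(-952496/98830 + X(316)) = 1/(-952496/98830 + 1/(6*(-311 + 316))) = 1/(-952496*1/98830 + (⅙)/5) = 1/(-476248/49415 + (⅙)*(⅕)) = 1/(-476248/49415 + 1/30) = 1/(-569521/59298) = -59298/569521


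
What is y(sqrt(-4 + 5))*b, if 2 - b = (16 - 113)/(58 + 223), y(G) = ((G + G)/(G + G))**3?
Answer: 659/281 ≈ 2.3452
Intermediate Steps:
y(G) = 1 (y(G) = ((2*G)/((2*G)))**3 = ((2*G)*(1/(2*G)))**3 = 1**3 = 1)
b = 659/281 (b = 2 - (16 - 113)/(58 + 223) = 2 - (-97)/281 = 2 - 1*(-97/281) = 2 + 97/281 = 659/281 ≈ 2.3452)
y(sqrt(-4 + 5))*b = 1*(659/281) = 659/281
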